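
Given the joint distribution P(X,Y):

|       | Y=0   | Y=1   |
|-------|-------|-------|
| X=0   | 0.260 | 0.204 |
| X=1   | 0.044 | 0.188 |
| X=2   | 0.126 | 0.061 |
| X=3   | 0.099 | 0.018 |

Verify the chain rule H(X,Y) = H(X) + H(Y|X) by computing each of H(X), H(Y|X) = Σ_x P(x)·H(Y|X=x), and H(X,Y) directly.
H(X) = 1.8175 bits, H(Y|X) = 0.8645 bits, H(X,Y) = 2.6820 bits

Marginal of X (row sums):
  P(X=0) = 0.260 + 0.204 = 0.464
  P(X=1) = 0.044 + 0.188 = 0.232
  P(X=2) = 0.126 + 0.061 = 0.187
  P(X=3) = 0.099 + 0.018 = 0.117
H(X) = -[0.464·log₂(0.464) + 0.232·log₂(0.232) + 0.187·log₂(0.187) + 0.117·log₂(0.117)]
  = 0.5140 + 0.4890 + 0.4523 + 0.3622 = 1.8175 bits

H(Y|X) = Σ_x P(x)·H(Y|X=x):
  X=0: P(X=0) = 0.464, P(Y|X=0) = (65/116, 51/116) → H(Y|X=0) = 0.9895
  X=1: P(X=1) = 0.232, P(Y|X=1) = (11/58, 47/58) → H(Y|X=1) = 0.7007
  X=2: P(X=2) = 0.187, P(Y|X=2) = (126/187, 61/187) → H(Y|X=2) = 0.9110
  X=3: P(X=3) = 0.117, P(Y|X=3) = (11/13, 2/13) → H(Y|X=3) = 0.6194
H(Y|X) = 0.464·0.9895 + 0.232·0.7007 + 0.187·0.9110 + 0.117·0.6194 = 0.8645 bits

H(X,Y) = -Σ_{x,y} P(x,y) log₂ P(x,y). Per-cell terms -P(x,y)·log₂P(x,y):
  X=0: 0.5053, 0.4678
  X=1: 0.1983, 0.4533
  X=2: 0.3766, 0.2461
  X=3: 0.3303, 0.1043
Sum of the 8 terms: H(X,Y) = 2.6820 bits

Chain rule check:
  H(X) + H(Y|X) = 1.8175 + 0.8645 = 2.6820 bits
  H(X,Y) = 2.6820 bits
✓ Chain rule verified.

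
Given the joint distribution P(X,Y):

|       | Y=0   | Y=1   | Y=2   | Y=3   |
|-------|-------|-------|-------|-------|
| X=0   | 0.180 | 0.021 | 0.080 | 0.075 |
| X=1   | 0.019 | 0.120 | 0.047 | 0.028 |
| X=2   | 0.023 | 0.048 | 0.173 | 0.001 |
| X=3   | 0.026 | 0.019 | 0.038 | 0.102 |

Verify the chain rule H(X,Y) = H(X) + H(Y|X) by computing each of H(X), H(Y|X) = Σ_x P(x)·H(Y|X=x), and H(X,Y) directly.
H(X) = 1.9540 bits, H(Y|X) = 1.5517 bits, H(X,Y) = 3.5056 bits

Marginal of X (row sums):
  P(X=0) = 0.180 + 0.021 + 0.080 + 0.075 = 0.356
  P(X=1) = 0.019 + 0.120 + 0.047 + 0.028 = 0.214
  P(X=2) = 0.023 + 0.048 + 0.173 + 0.001 = 0.245
  P(X=3) = 0.026 + 0.019 + 0.038 + 0.102 = 0.185
H(X) = -[0.356·log₂(0.356) + 0.214·log₂(0.214) + 0.245·log₂(0.245) + 0.185·log₂(0.185)]
  = 0.5305 + 0.4760 + 0.4971 + 0.4504 = 1.9540 bits

H(Y|X) = Σ_x P(x)·H(Y|X=x):
  X=0: P(X=0) = 0.356, P(Y|X=0) = (45/89, 21/356, 20/89, 75/356) → H(Y|X=0) = 1.6957
  X=1: P(X=1) = 0.214, P(Y|X=1) = (19/214, 60/107, 47/214, 14/107) → H(Y|X=1) = 1.6424
  X=2: P(X=2) = 0.245, P(Y|X=2) = (23/245, 48/245, 173/245, 1/245) → H(Y|X=2) = 1.1680
  X=3: P(X=3) = 0.185, P(Y|X=3) = (26/185, 19/185, 38/185, 102/185) → H(Y|X=3) = 1.6777
H(Y|X) = 0.356·1.6957 + 0.214·1.6424 + 0.245·1.1680 + 0.185·1.6777 = 1.5517 bits

H(X,Y) = -Σ_{x,y} P(x,y) log₂ P(x,y). Per-cell terms -P(x,y)·log₂P(x,y):
  X=0: 0.4453, 0.1170, 0.2915, 0.2803
  X=1: 0.1086, 0.3671, 0.2073, 0.1444
  X=2: 0.1252, 0.2103, 0.4379, 0.0100
  X=3: 0.1369, 0.1086, 0.1793, 0.3359
Sum of the 16 terms: H(X,Y) = 3.5056 bits

Chain rule check:
  H(X) + H(Y|X) = 1.9540 + 1.5517 = 3.5057 bits
  H(X,Y) = 3.5056 bits
✓ Chain rule verified (Δ = 0.0001 is 4-dp rounding noise: each of the three values was rounded independently).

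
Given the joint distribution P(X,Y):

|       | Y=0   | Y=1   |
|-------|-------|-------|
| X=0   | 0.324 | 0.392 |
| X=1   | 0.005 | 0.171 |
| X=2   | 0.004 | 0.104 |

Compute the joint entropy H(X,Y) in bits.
1.9018 bits

H(X,Y) = -Σ_{x,y} P(x,y) log₂ P(x,y). Per-cell terms -P(x,y)·log₂P(x,y):
  X=0: 0.5268, 0.5296
  X=1: 0.0382, 0.4357
  X=2: 0.0319, 0.3396
Sum of the 6 terms: H(X,Y) = 1.9018 bits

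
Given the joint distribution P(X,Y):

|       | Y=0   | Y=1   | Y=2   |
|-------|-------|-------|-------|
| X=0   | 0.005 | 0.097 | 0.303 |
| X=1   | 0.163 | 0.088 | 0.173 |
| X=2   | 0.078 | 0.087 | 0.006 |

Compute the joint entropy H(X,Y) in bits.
2.6975 bits

H(X,Y) = -Σ_{x,y} P(x,y) log₂ P(x,y). Per-cell terms -P(x,y)·log₂P(x,y):
  X=0: 0.03822, 0.32649, 0.52195
  X=1: 0.42658, 0.30856, 0.43789
  X=2: 0.28707, 0.30649, 0.04428
Sum of the 9 terms: H(X,Y) = 2.6975 bits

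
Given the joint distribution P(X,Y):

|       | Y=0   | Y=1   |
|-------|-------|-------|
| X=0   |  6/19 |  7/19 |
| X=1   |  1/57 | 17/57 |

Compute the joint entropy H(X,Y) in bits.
1.6788 bits

H(X,Y) = -Σ_{x,y} P(x,y) log₂ P(x,y). Per-cell terms -P(x,y)·log₂P(x,y):
  X=0: 0.52515, 0.53074
  X=1: 0.10233, 0.52057
Sum of the 4 terms: H(X,Y) = 1.6788 bits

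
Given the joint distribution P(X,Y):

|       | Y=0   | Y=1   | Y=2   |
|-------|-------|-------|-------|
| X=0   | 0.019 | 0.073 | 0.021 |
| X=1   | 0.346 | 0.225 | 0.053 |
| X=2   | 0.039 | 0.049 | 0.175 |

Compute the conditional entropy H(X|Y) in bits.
1.0181 bits

H(X|Y) = H(X,Y) - H(Y)

H(X,Y) = -Σ_{x,y} P(x,y) log₂ P(x,y). Per-cell terms -P(x,y)·log₂P(x,y):
  X=0: 0.10864, 0.27565, 0.11704
  X=1: 0.52978, 0.48420, 0.22461
  X=2: 0.18253, 0.21320, 0.44005
Sum of the 9 terms: H(X,Y) = 2.5757 bits

Marginal of Y (column sums):
  P(Y=0) = 0.019 + 0.346 + 0.039 = 0.404
  P(Y=1) = 0.073 + 0.225 + 0.049 = 0.347
  P(Y=2) = 0.021 + 0.053 + 0.175 = 0.249
H(Y) = -[0.404·log₂(0.404) + 0.347·log₂(0.347) + 0.249·log₂(0.249)]
  = 0.52826 + 0.52987 + 0.49944 = 1.5576 bits

H(X|Y) = H(X,Y) - H(Y) = 2.5757 - 1.5576 = 1.0181 bits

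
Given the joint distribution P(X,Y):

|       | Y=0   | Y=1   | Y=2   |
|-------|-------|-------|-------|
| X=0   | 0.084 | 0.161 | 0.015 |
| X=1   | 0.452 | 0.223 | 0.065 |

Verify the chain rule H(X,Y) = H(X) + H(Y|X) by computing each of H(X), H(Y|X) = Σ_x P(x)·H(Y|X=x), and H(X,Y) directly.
H(X) = 0.8267 bits, H(Y|X) = 1.2454 bits, H(X,Y) = 2.0722 bits

Marginal of X (row sums):
  P(X=0) = 0.084 + 0.161 + 0.015 = 0.260
  P(X=1) = 0.452 + 0.223 + 0.065 = 0.740
H(X) = -[0.260·log₂(0.260) + 0.740·log₂(0.740)]
  = 0.505288 + 0.321458 = 0.8267 bits

H(Y|X) = Σ_x P(x)·H(Y|X=x):
  X=0: P(X=0) = 0.260, P(Y|X=0) = (21/65, 161/260, 3/52) → H(Y|X=0) = 1.192231
  X=1: P(X=1) = 0.740, P(Y|X=1) = (113/185, 223/740, 13/148) → H(Y|X=1) = 1.264117
H(Y|X) = 0.260·1.192231 + 0.740·1.264117 = 1.2454 bits

H(X,Y) = -Σ_{x,y} P(x,y) log₂ P(x,y). Per-cell terms -P(x,y)·log₂P(x,y):
  X=0: 0.300171, 0.424214, 0.090883
  X=1: 0.517814, 0.482769, 0.256322
Sum of the 6 terms: H(X,Y) = 2.0722 bits

Chain rule check:
  H(X) + H(Y|X) = 0.8267 + 1.2454 = 2.0721 bits
  H(X,Y) = 2.0722 bits
✓ Chain rule verified (Δ = 0.0001 is 4-dp rounding noise: each of the three values was rounded independently).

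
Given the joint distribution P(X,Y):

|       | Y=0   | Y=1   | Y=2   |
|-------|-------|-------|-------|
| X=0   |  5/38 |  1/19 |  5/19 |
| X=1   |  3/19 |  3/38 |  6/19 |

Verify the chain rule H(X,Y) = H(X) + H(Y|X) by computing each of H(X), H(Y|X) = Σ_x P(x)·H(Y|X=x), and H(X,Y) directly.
H(X) = 0.9920 bits, H(Y|X) = 1.3582 bits, H(X,Y) = 2.3502 bits

Marginal of X (row sums):
  P(X=0) = 5/38 + 1/19 + 5/19 = 17/38
  P(X=1) = 3/19 + 3/38 + 6/19 = 21/38
H(X) = -[(17/38)·log₂(17/38) + (21/38)·log₂(21/38)]
  = 0.5192 + 0.4728 = 0.9920 bits

H(Y|X) = Σ_x P(x)·H(Y|X=x):
  X=0: P(X=0) = 17/38, P(Y|X=0) = (5/17, 2/17, 10/17) → H(Y|X=0) = 1.3328
  X=1: P(X=1) = 21/38, P(Y|X=1) = (2/7, 1/7, 4/7) → H(Y|X=1) = 1.3788
H(Y|X) = (17/38)·1.3328 + (21/38)·1.3788 = 1.3582 bits

H(X,Y) = -Σ_{x,y} P(x,y) log₂ P(x,y). Per-cell terms -P(x,y)·log₂P(x,y):
  X=0: 0.3850, 0.2236, 0.5068
  X=1: 0.4205, 0.2892, 0.5251
Sum of the 6 terms: H(X,Y) = 2.3502 bits

Chain rule check:
  H(X) + H(Y|X) = 0.9920 + 1.3582 = 2.3502 bits
  H(X,Y) = 2.3502 bits
✓ Chain rule verified.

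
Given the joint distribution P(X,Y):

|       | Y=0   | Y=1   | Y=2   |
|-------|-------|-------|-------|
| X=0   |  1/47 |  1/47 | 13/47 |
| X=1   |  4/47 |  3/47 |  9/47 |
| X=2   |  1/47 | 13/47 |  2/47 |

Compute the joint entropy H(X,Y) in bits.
2.5866 bits

H(X,Y) = -Σ_{x,y} P(x,y) log₂ P(x,y). Per-cell terms -P(x,y)·log₂P(x,y):
  X=0: 0.11818, 0.11818, 0.51285
  X=1: 0.30252, 0.25338, 0.45664
  X=2: 0.11818, 0.51285, 0.19381
Sum of the 9 terms: H(X,Y) = 2.5866 bits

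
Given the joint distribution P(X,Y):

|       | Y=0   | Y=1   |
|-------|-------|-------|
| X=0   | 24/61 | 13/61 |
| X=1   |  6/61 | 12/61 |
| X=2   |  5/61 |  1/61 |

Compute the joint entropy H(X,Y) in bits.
2.1884 bits

H(X,Y) = -Σ_{x,y} P(x,y) log₂ P(x,y). Per-cell terms -P(x,y)·log₂P(x,y):
  X=0: 0.5295, 0.4753
  X=1: 0.3291, 0.4615
  X=2: 0.2958, 0.0972
Sum of the 6 terms: H(X,Y) = 2.1884 bits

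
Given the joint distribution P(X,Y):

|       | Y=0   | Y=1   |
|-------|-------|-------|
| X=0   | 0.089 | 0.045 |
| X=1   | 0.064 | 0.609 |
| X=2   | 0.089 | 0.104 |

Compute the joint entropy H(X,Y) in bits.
1.8517 bits

H(X,Y) = -Σ_{x,y} P(x,y) log₂ P(x,y). Per-cell terms -P(x,y)·log₂P(x,y):
  X=0: 0.31061, 0.20133
  X=1: 0.25381, 0.43573
  X=2: 0.31061, 0.33960
Sum of the 6 terms: H(X,Y) = 1.8517 bits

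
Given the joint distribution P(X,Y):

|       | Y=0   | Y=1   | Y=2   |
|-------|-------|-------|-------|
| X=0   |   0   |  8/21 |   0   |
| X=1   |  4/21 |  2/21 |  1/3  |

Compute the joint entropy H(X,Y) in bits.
1.8375 bits

H(X,Y) = -Σ_{x,y} P(x,y) log₂ P(x,y). Per-cell terms -P(x,y)·log₂P(x,y):
  X=0: 0.0000, 0.5304, 0.0000
  X=1: 0.4557, 0.3231, 0.5283
  (cells with P = 0 contribute 0)
Sum of the 6 terms: H(X,Y) = 1.8375 bits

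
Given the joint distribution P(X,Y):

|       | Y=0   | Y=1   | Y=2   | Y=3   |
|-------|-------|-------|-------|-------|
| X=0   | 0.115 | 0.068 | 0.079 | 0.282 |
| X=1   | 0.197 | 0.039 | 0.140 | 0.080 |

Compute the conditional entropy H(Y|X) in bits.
1.7653 bits

H(Y|X) = H(X,Y) - H(X)

H(X,Y) = -Σ_{x,y} P(x,y) log₂ P(x,y). Per-cell terms -P(x,y)·log₂P(x,y):
  X=0: 0.35883, 0.26373, 0.28930, 0.51500
  X=1: 0.46172, 0.18253, 0.39711, 0.29151
Sum of the 8 terms: H(X,Y) = 2.7597 bits

Marginal of X (row sums):
  P(X=0) = 0.115 + 0.068 + 0.079 + 0.282 = 0.544
  P(X=1) = 0.197 + 0.039 + 0.140 + 0.080 = 0.456
H(X) = -[0.544·log₂(0.544) + 0.456·log₂(0.456)]
  = 0.47781 + 0.51660 = 0.9944 bits

H(Y|X) = H(X,Y) - H(X) = 2.7597 - 0.9944 = 1.7653 bits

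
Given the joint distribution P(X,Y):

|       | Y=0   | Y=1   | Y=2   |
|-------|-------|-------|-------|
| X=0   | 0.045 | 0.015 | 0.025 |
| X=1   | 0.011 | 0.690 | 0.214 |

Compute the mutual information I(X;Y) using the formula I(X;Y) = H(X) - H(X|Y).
0.1593 bits

I(X;Y) = H(X) - H(X|Y)

Marginal of X (row sums):
  P(X=0) = 0.045 + 0.015 + 0.025 = 0.085
  P(X=1) = 0.011 + 0.690 + 0.214 = 0.915
H(X) = -[0.085·log₂(0.085) + 0.915·log₂(0.915)]
  = 0.302293 + 0.117263 = 0.41956 bits

Marginal of Y (column sums):
  P(Y=0) = 0.045 + 0.011 = 0.056
  P(Y=1) = 0.015 + 0.690 = 0.705
  P(Y=2) = 0.025 + 0.214 = 0.239
H(X|Y) = Σ_y P(y)·H(X|Y=y):
  Y=0: P(Y=0) = 0.056, P(X|Y=0) = (45/56, 11/56) → H(X|Y=0) = 0.714727
  Y=1: P(Y=1) = 0.705, P(X|Y=1) = (1/47, 46/47) → H(X|Y=1) = 0.148549
  Y=2: P(Y=2) = 0.239, P(X|Y=2) = (25/239, 214/239) → H(X|Y=2) = 0.483418
H(X|Y) = 0.056·0.714727 + 0.705·0.148549 + 0.239·0.483418 = 0.26029 bits

I(X;Y) = H(X) - H(X|Y) = 0.41956 - 0.26029 = 0.1593 bits

Cross-check via I(X;Y) = H(X) + H(Y) - H(X,Y): computing H(Y) from the column sums and H(X,Y) from the 6 cells in the same way gives H(Y) = 1.08192 bits and H(X,Y) = 1.34221 bits, so
I(X;Y) = 0.41956 + 1.08192 - 1.34221 = 0.1593 bits ✓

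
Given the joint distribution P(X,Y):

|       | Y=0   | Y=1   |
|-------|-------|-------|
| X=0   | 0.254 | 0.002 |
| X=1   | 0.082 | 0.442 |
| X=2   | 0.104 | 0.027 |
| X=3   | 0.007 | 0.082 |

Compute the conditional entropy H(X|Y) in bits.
1.1710 bits

H(X|Y) = H(X,Y) - H(Y)

H(X,Y) = -Σ_{x,y} P(x,y) log₂ P(x,y). Per-cell terms -P(x,y)·log₂P(x,y):
  X=0: 0.5022, 0.0179
  X=1: 0.2959, 0.5206
  X=2: 0.3396, 0.1407
  X=3: 0.0501, 0.2959
Sum of the 8 terms: H(X,Y) = 2.1629 bits

Marginal of Y (column sums):
  P(Y=0) = 0.254 + 0.082 + 0.104 + 0.007 = 0.447
  P(Y=1) = 0.002 + 0.442 + 0.027 + 0.082 = 0.553
H(Y) = -[0.447·log₂(0.447) + 0.553·log₂(0.553)]
  = 0.5193 + 0.4726 = 0.9919 bits

H(X|Y) = H(X,Y) - H(Y) = 2.1629 - 0.9919 = 1.1710 bits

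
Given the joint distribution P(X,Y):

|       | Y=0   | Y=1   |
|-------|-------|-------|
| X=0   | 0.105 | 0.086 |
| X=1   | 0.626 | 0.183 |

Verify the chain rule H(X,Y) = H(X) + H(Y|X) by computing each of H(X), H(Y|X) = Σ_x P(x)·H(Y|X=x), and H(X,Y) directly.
H(X) = 0.7036 bits, H(Y|X) = 0.8136 bits, H(X,Y) = 1.5172 bits

Marginal of X (row sums):
  P(X=0) = 0.105 + 0.086 = 0.191
  P(X=1) = 0.626 + 0.183 = 0.809
H(X) = -[0.191·log₂(0.191) + 0.809·log₂(0.809)]
  = 0.4562 + 0.2474 = 0.7036 bits

H(Y|X) = Σ_x P(x)·H(Y|X=x):
  X=0: P(X=0) = 0.191, P(Y|X=0) = (105/191, 86/191) → H(Y|X=0) = 0.9929
  X=1: P(X=1) = 0.809, P(Y|X=1) = (626/809, 183/809) → H(Y|X=1) = 0.7713
H(Y|X) = 0.191·0.9929 + 0.809·0.7713 = 0.8136 bits

H(X,Y) = -Σ_{x,y} P(x,y) log₂ P(x,y). Per-cell terms -P(x,y)·log₂P(x,y):
  X=0: 0.3414, 0.3044
  X=1: 0.4230, 0.4484
Sum of the 4 terms: H(X,Y) = 1.5172 bits

Chain rule check:
  H(X) + H(Y|X) = 0.7036 + 0.8136 = 1.5172 bits
  H(X,Y) = 1.5172 bits
✓ Chain rule verified.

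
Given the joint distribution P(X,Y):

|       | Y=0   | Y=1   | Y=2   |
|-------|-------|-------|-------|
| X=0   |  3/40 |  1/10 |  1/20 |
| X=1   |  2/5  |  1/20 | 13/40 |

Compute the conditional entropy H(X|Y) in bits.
0.6491 bits

H(X|Y) = H(X,Y) - H(Y)

H(X,Y) = -Σ_{x,y} P(x,y) log₂ P(x,y). Per-cell terms -P(x,y)·log₂P(x,y):
  X=0: 0.28027, 0.33219, 0.21610
  X=1: 0.52877, 0.21610, 0.52698
Sum of the 6 terms: H(X,Y) = 2.1004 bits

Marginal of Y (column sums):
  P(Y=0) = 3/40 + 2/5 = 19/40
  P(Y=1) = 1/10 + 1/20 = 3/20
  P(Y=2) = 1/20 + 13/40 = 3/8
H(Y) = -[(19/40)·log₂(19/40) + (3/20)·log₂(3/20) + (3/8)·log₂(3/8)]
  = 0.51015 + 0.41054 + 0.53064 = 1.4513 bits

H(X|Y) = H(X,Y) - H(Y) = 2.1004 - 1.4513 = 0.6491 bits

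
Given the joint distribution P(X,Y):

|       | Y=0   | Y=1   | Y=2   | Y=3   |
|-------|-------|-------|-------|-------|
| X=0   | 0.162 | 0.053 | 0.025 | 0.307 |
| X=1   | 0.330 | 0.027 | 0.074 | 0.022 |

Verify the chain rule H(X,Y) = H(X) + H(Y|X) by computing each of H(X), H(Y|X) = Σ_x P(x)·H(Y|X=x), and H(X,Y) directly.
H(X) = 0.9936 bits, H(Y|X) = 1.3801 bits, H(X,Y) = 2.3737 bits

Marginal of X (row sums):
  P(X=0) = 0.162 + 0.053 + 0.025 + 0.307 = 0.547
  P(X=1) = 0.330 + 0.027 + 0.074 + 0.022 = 0.453
H(X) = -[0.547·log₂(0.547) + 0.453·log₂(0.453)]
  = 0.47610 + 0.51751 = 0.9936 bits

H(Y|X) = Σ_x P(x)·H(Y|X=x):
  X=0: P(X=0) = 0.547, P(Y|X=0) = (162/547, 53/547, 25/547, 307/547) → H(Y|X=0) = 1.51734
  X=1: P(X=1) = 0.453, P(Y|X=1) = (110/151, 9/151, 74/453, 22/453) → H(Y|X=1) = 1.21437
H(Y|X) = 0.547·1.51734 + 0.453·1.21437 = 1.3801 bits

H(X,Y) = -Σ_{x,y} P(x,y) log₂ P(x,y). Per-cell terms -P(x,y)·log₂P(x,y):
  X=0: 0.42540, 0.22461, 0.13305, 0.52303
  X=1: 0.52782, 0.14069, 0.27797, 0.12114
Sum of the 8 terms: H(X,Y) = 2.3737 bits

Chain rule check:
  H(X) + H(Y|X) = 0.9936 + 1.3801 = 2.3737 bits
  H(X,Y) = 2.3737 bits
✓ Chain rule verified.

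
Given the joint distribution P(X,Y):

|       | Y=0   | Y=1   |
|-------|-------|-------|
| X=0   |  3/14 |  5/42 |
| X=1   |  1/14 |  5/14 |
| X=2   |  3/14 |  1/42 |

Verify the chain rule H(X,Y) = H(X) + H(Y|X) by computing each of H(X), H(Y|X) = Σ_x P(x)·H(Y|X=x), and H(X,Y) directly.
H(X) = 1.5452 bits, H(Y|X) = 0.7037 bits, H(X,Y) = 2.2488 bits

Marginal of X (row sums):
  P(X=0) = 3/14 + 5/42 = 1/3
  P(X=1) = 1/14 + 5/14 = 3/7
  P(X=2) = 3/14 + 1/42 = 5/21
H(X) = -[(1/3)·log₂(1/3) + (3/7)·log₂(3/7) + (5/21)·log₂(5/21)]
  = 0.528321 + 0.523882 + 0.492950 = 1.5452 bits

H(Y|X) = Σ_x P(x)·H(Y|X=x):
  X=0: P(X=0) = 1/3, P(Y|X=0) = (9/14, 5/14) → H(Y|X=0) = 0.940286
  X=1: P(X=1) = 3/7, P(Y|X=1) = (1/6, 5/6) → H(Y|X=1) = 0.650022
  X=2: P(X=2) = 5/21, P(Y|X=2) = (9/10, 1/10) → H(Y|X=2) = 0.468996
H(Y|X) = (1/3)·0.940286 + (3/7)·0.650022 + (5/21)·0.468996 = 0.7037 bits

H(X,Y) = -Σ_{x,y} P(x,y) log₂ P(x,y). Per-cell terms -P(x,y)·log₂P(x,y):
  X=0: 0.476227, 0.365523
  X=1: 0.271954, 0.530510
  X=2: 0.476227, 0.128389
Sum of the 6 terms: H(X,Y) = 2.2488 bits

Chain rule check:
  H(X) + H(Y|X) = 1.5452 + 0.7037 = 2.2489 bits
  H(X,Y) = 2.2488 bits
✓ Chain rule verified (Δ = 0.0001 is 4-dp rounding noise: each of the three values was rounded independently).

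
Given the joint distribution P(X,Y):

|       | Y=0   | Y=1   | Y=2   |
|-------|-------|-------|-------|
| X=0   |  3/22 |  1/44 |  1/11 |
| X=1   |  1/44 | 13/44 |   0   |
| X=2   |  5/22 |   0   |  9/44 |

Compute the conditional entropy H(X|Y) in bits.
0.8530 bits

H(X|Y) = H(X,Y) - H(Y)

H(X,Y) = -Σ_{x,y} P(x,y) log₂ P(x,y). Per-cell terms -P(x,y)·log₂P(x,y):
  X=0: 0.39197, 0.12408, 0.31449
  X=1: 0.12408, 0.51970, 0.00000
  X=2: 0.48580, 0.00000, 0.46831
  (cells with P = 0 contribute 0)
Sum of the 9 terms: H(X,Y) = 2.4284 bits

Marginal of Y (column sums):
  P(Y=0) = 3/22 + 1/44 + 5/22 = 17/44
  P(Y=1) = 1/44 + 13/44 + 0 = 7/22
  P(Y=2) = 1/11 + 0 + 9/44 = 13/44
H(Y) = -[(17/44)·log₂(17/44) + (7/22)·log₂(7/22) + (13/44)·log₂(13/44)]
  = 0.53008 + 0.52566 + 0.51970 = 1.5754 bits

H(X|Y) = H(X,Y) - H(Y) = 2.4284 - 1.5754 = 0.8530 bits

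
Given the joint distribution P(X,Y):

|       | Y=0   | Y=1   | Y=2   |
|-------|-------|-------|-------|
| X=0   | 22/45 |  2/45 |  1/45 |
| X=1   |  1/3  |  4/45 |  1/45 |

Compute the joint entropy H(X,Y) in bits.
1.7872 bits

H(X,Y) = -Σ_{x,y} P(x,y) log₂ P(x,y). Per-cell terms -P(x,y)·log₂P(x,y):
  X=0: 0.50474, 0.19964, 0.12204
  X=1: 0.52832, 0.31039, 0.12204
Sum of the 6 terms: H(X,Y) = 1.7872 bits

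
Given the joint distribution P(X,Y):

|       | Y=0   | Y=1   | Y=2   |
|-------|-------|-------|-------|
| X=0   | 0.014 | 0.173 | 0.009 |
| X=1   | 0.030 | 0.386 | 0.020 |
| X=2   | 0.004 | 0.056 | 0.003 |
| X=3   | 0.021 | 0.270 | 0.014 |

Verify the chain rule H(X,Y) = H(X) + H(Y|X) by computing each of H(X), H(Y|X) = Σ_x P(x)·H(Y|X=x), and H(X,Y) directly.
H(X) = 1.7567 bits, H(Y|X) = 0.6264 bits, H(X,Y) = 2.3832 bits

Marginal of X (row sums):
  P(X=0) = 0.014 + 0.173 + 0.009 = 0.196
  P(X=1) = 0.030 + 0.386 + 0.020 = 0.436
  P(X=2) = 0.004 + 0.056 + 0.003 = 0.063
  P(X=3) = 0.021 + 0.270 + 0.014 = 0.305
H(X) = -[0.196·log₂(0.196) + 0.436·log₂(0.436) + 0.063·log₂(0.063) + 0.305·log₂(0.305)]
  = 0.46081 + 0.52215 + 0.25128 + 0.52250 = 1.7567 bits

H(Y|X) = Σ_x P(x)·H(Y|X=x):
  X=0: P(X=0) = 0.196, P(Y|X=0) = (1/14, 173/196, 9/196) → H(Y|X=0) = 0.63500
  X=1: P(X=1) = 0.436, P(Y|X=1) = (15/218, 193/218, 5/109) → H(Y|X=1) = 0.62522
  X=2: P(X=2) = 0.063, P(Y|X=2) = (4/63, 8/9, 1/21) → H(Y|X=2) = 0.61273
  X=3: P(X=3) = 0.305, P(Y|X=3) = (21/305, 54/61, 14/305) → H(Y|X=3) = 0.62551
H(Y|X) = 0.196·0.63500 + 0.436·0.62522 + 0.063·0.61273 + 0.305·0.62551 = 0.6264 bits

H(X,Y) = -Σ_{x,y} P(x,y) log₂ P(x,y). Per-cell terms -P(x,y)·log₂P(x,y):
  X=0: 0.08622, 0.43789, 0.06116
  X=1: 0.15177, 0.53010, 0.11288
  X=2: 0.03186, 0.23287, 0.02514
  X=3: 0.11704, 0.51002, 0.08622
Sum of the 12 terms: H(X,Y) = 2.3832 bits

Chain rule check:
  H(X) + H(Y|X) = 1.7567 + 0.6264 = 2.3831 bits
  H(X,Y) = 2.3832 bits
✓ Chain rule verified (Δ = 0.0001 is 4-dp rounding noise: each of the three values was rounded independently).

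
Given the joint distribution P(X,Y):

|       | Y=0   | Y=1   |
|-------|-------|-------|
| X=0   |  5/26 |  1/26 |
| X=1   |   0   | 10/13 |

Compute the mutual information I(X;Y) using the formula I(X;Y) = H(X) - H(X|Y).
0.5563 bits

I(X;Y) = H(X) - H(X|Y)

Marginal of X (row sums):
  P(X=0) = 5/26 + 1/26 = 3/13
  P(X=1) = 0 + 10/13 = 10/13
H(X) = -[(3/13)·log₂(3/13) + (10/13)·log₂(10/13)]
  = 0.48819 + 0.29116 = 0.77935 bits

Marginal of Y (column sums):
  P(Y=0) = 5/26 + 0 = 5/26
  P(Y=1) = 1/26 + 10/13 = 21/26
H(X|Y) = Σ_y P(y)·H(X|Y=y):
  Y=0: P(Y=0) = 5/26, P(X|Y=0) = (1, 0) → H(X|Y=0) = 0.00000
  Y=1: P(Y=1) = 21/26, P(X|Y=1) = (1/21, 20/21) → H(X|Y=1) = 0.27620
H(X|Y) = (5/26)·0.00000 + (21/26)·0.27620 = 0.22308 bits

I(X;Y) = H(X) - H(X|Y) = 0.77935 - 0.22308 = 0.5563 bits

Cross-check via I(X;Y) = H(X) + H(Y) - H(X,Y): computing H(Y) from the column sums and H(X,Y) from the 4 cells in the same way gives H(Y) = 0.70627 bits and H(X,Y) = 0.92936 bits, so
I(X;Y) = 0.77935 + 0.70627 - 0.92936 = 0.5563 bits ✓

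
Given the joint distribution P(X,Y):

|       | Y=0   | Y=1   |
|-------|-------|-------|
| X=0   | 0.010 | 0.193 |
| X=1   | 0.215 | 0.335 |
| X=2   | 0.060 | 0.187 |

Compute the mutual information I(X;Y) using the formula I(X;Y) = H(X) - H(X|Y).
0.0761 bits

I(X;Y) = H(X) - H(X|Y)

Marginal of X (row sums):
  P(X=0) = 0.010 + 0.193 = 0.203
  P(X=1) = 0.215 + 0.335 = 0.550
  P(X=2) = 0.060 + 0.187 = 0.247
H(X) = -[0.203·log₂(0.203) + 0.550·log₂(0.550) + 0.247·log₂(0.247)]
  = 0.4669910 + 0.4743731 + 0.4983020 = 1.4396661 bits

Marginal of Y (column sums):
  P(Y=0) = 0.010 + 0.215 + 0.060 = 0.285
  P(Y=1) = 0.193 + 0.335 + 0.187 = 0.715
H(X|Y) = Σ_y P(y)·H(X|Y=y):
  Y=0: P(Y=0) = 0.285, P(X|Y=0) = (2/57, 43/57, 4/19) → H(X|Y=0) = 0.9495754
  Y=1: P(Y=1) = 0.715, P(X|Y=1) = (193/715, 67/143, 17/65) → H(X|Y=1) = 1.5285137
H(X|Y) = 0.285·0.9495754 + 0.715·1.5285137 = 1.3635163 bits

I(X;Y) = H(X) - H(X|Y) = 1.4396661 - 1.3635163 = 0.0761 bits

Cross-check via I(X;Y) = H(X) + H(Y) - H(X,Y): computing H(Y) from the column sums and H(X,Y) from the 6 cells in the same way gives H(Y) = 0.8621745 bits and H(X,Y) = 2.2256908 bits, so
I(X;Y) = 1.4396661 + 0.8621745 - 2.2256908 = 0.0761 bits ✓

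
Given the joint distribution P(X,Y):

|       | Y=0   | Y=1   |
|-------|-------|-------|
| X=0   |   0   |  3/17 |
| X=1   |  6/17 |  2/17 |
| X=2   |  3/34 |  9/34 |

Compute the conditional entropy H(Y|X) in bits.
0.6681 bits

H(Y|X) = H(X,Y) - H(X)

H(X,Y) = -Σ_{x,y} P(x,y) log₂ P(x,y). Per-cell terms -P(x,y)·log₂P(x,y):
  X=0: 0.00000, 0.44162
  X=1: 0.53029, 0.36323
  X=2: 0.30904, 0.50758
  (cells with P = 0 contribute 0)
Sum of the 6 terms: H(X,Y) = 2.1518 bits

Marginal of X (row sums):
  P(X=0) = 0 + 3/17 = 3/17
  P(X=1) = 6/17 + 2/17 = 8/17
  P(X=2) = 3/34 + 9/34 = 6/17
H(X) = -[(3/17)·log₂(3/17) + (8/17)·log₂(8/17) + (6/17)·log₂(6/17)]
  = 0.44162 + 0.51175 + 0.53029 = 1.4837 bits

H(Y|X) = H(X,Y) - H(X) = 2.1518 - 1.4837 = 0.6681 bits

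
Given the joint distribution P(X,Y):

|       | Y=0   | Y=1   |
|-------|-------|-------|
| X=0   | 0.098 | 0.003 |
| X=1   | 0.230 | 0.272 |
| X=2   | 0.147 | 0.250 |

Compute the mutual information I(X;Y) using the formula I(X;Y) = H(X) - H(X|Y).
0.1017 bits

I(X;Y) = H(X) - H(X|Y)

Marginal of X (row sums):
  P(X=0) = 0.098 + 0.003 = 0.101
  P(X=1) = 0.230 + 0.272 = 0.502
  P(X=2) = 0.147 + 0.250 = 0.397
H(X) = -[0.101·log₂(0.101) + 0.502·log₂(0.502) + 0.397·log₂(0.397)]
  = 0.3340649 + 0.4991088 + 0.5291173 = 1.3622910 bits

Marginal of Y (column sums):
  P(Y=0) = 0.098 + 0.230 + 0.147 = 0.475
  P(Y=1) = 0.003 + 0.272 + 0.250 = 0.525
H(X|Y) = Σ_y P(y)·H(X|Y=y):
  Y=0: P(Y=0) = 0.475, P(X|Y=0) = (98/475, 46/95, 147/475) → H(X|Y=0) = 1.5000866
  Y=1: P(Y=1) = 0.525, P(X|Y=1) = (1/175, 272/525, 10/21) → H(X|Y=1) = 1.0438101
H(X|Y) = 0.475·1.5000866 + 0.525·1.0438101 = 1.2605414 bits

I(X;Y) = H(X) - H(X|Y) = 1.3622910 - 1.2605414 = 0.1017 bits

Cross-check via I(X;Y) = H(X) + H(Y) - H(X,Y): computing H(Y) from the column sums and H(X,Y) from the 6 cells in the same way gives H(Y) = 0.9981959 bits and H(X,Y) = 2.2587373 bits, so
I(X;Y) = 1.3622910 + 0.9981959 - 2.2587373 = 0.1017 bits ✓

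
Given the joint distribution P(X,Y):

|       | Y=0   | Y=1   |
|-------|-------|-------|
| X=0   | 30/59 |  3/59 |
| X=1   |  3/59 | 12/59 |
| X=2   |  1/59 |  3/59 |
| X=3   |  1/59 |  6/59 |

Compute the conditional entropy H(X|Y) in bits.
1.1790 bits

H(X|Y) = H(X,Y) - H(Y)

H(X,Y) = -Σ_{x,y} P(x,y) log₂ P(x,y). Per-cell terms -P(x,y)·log₂P(x,y):
  X=0: 0.49615, 0.21853
  X=1: 0.21853, 0.46732
  X=2: 0.09971, 0.21853
  X=3: 0.09971, 0.33536
Sum of the 8 terms: H(X,Y) = 2.1538 bits

Marginal of Y (column sums):
  P(Y=0) = 30/59 + 3/59 + 1/59 + 1/59 = 35/59
  P(Y=1) = 3/59 + 12/59 + 3/59 + 6/59 = 24/59
H(Y) = -[(35/59)·log₂(35/59) + (24/59)·log₂(24/59)]
  = 0.44691 + 0.52787 = 0.9748 bits

H(X|Y) = H(X,Y) - H(Y) = 2.1538 - 0.9748 = 1.1790 bits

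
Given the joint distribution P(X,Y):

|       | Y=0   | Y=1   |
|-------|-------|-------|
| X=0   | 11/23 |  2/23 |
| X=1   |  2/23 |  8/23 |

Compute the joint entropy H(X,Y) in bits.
1.6517 bits

H(X,Y) = -Σ_{x,y} P(x,y) log₂ P(x,y). Per-cell terms -P(x,y)·log₂P(x,y):
  X=0: 0.50893, 0.30640
  X=1: 0.30640, 0.52993
Sum of the 4 terms: H(X,Y) = 1.6517 bits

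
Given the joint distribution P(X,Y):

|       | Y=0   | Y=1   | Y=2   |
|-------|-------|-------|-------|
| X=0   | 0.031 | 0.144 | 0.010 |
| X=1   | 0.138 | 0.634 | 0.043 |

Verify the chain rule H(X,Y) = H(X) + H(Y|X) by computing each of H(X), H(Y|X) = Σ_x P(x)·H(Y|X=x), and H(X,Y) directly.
H(X) = 0.6909 bits, H(Y|X) = 0.9398 bits, H(X,Y) = 1.6307 bits

Marginal of X (row sums):
  P(X=0) = 0.031 + 0.144 + 0.010 = 0.185
  P(X=1) = 0.138 + 0.634 + 0.043 = 0.815
H(X) = -[0.185·log₂(0.185) + 0.815·log₂(0.815)]
  = 0.4504 + 0.2405 = 0.6909 bits

H(Y|X) = Σ_x P(x)·H(Y|X=x):
  X=0: P(X=0) = 0.185, P(Y|X=0) = (31/185, 144/185, 2/37) → H(Y|X=0) = 0.9407
  X=1: P(X=1) = 0.815, P(Y|X=1) = (138/815, 634/815, 43/815) → H(Y|X=1) = 0.9396
H(Y|X) = 0.185·0.9407 + 0.815·0.9396 = 0.9398 bits

H(X,Y) = -Σ_{x,y} P(x,y) log₂ P(x,y). Per-cell terms -P(x,y)·log₂P(x,y):
  X=0: 0.1554, 0.4026, 0.0664
  X=1: 0.3943, 0.4168, 0.1952
Sum of the 6 terms: H(X,Y) = 1.6307 bits

Chain rule check:
  H(X) + H(Y|X) = 0.6909 + 0.9398 = 1.6307 bits
  H(X,Y) = 1.6307 bits
✓ Chain rule verified.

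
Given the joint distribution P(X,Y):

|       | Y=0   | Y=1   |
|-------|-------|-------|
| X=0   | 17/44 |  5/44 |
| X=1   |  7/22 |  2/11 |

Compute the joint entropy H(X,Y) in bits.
1.8594 bits

H(X,Y) = -Σ_{x,y} P(x,y) log₂ P(x,y). Per-cell terms -P(x,y)·log₂P(x,y):
  X=0: 0.53008, 0.35653
  X=1: 0.52566, 0.44717
Sum of the 4 terms: H(X,Y) = 1.8594 bits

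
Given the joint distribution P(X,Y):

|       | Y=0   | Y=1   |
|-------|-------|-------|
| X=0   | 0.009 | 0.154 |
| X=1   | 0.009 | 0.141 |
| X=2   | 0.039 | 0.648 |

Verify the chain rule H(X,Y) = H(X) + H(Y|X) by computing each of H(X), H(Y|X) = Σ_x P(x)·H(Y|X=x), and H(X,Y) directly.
H(X) = 1.2092 bits, H(Y|X) = 0.3154 bits, H(X,Y) = 1.5246 bits

Marginal of X (row sums):
  P(X=0) = 0.009 + 0.154 = 0.163
  P(X=1) = 0.009 + 0.141 = 0.150
  P(X=2) = 0.039 + 0.648 = 0.687
H(X) = -[0.163·log₂(0.163) + 0.150·log₂(0.150) + 0.687·log₂(0.687)]
  = 0.4266 + 0.4105 + 0.3721 = 1.2092 bits

H(Y|X) = Σ_x P(x)·H(Y|X=x):
  X=0: P(X=0) = 0.163, P(Y|X=0) = (9/163, 154/163) → H(Y|X=0) = 0.3081
  X=1: P(X=1) = 0.150, P(Y|X=1) = (3/50, 47/50) → H(Y|X=1) = 0.3274
  X=2: P(X=2) = 0.687, P(Y|X=2) = (13/229, 216/229) → H(Y|X=2) = 0.3145
H(Y|X) = 0.163·0.3081 + 0.150·0.3274 + 0.687·0.3145 = 0.3154 bits

H(X,Y) = -Σ_{x,y} P(x,y) log₂ P(x,y). Per-cell terms -P(x,y)·log₂P(x,y):
  X=0: 0.0612, 0.4156
  X=1: 0.0612, 0.3985
  X=2: 0.1825, 0.4056
Sum of the 6 terms: H(X,Y) = 1.5246 bits

Chain rule check:
  H(X) + H(Y|X) = 1.2092 + 0.3154 = 1.5246 bits
  H(X,Y) = 1.5246 bits
✓ Chain rule verified.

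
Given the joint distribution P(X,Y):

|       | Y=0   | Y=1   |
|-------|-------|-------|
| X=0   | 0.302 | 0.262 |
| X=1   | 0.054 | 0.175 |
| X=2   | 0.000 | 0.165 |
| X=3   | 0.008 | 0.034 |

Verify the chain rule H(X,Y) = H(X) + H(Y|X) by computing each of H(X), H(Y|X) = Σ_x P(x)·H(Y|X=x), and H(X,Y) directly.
H(X) = 1.5740 bits, H(Y|X) = 0.7719 bits, H(X,Y) = 2.3459 bits

Marginal of X (row sums):
  P(X=0) = 0.302 + 0.262 = 0.564
  P(X=1) = 0.054 + 0.175 = 0.229
  P(X=2) = 0.000 + 0.165 = 0.165
  P(X=3) = 0.008 + 0.034 = 0.042
H(X) = -[0.564·log₂(0.564) + 0.229·log₂(0.229) + 0.165·log₂(0.165) + 0.042·log₂(0.042)]
  = 0.46600 + 0.48699 + 0.42891 + 0.19209 = 1.5740 bits

H(Y|X) = Σ_x P(x)·H(Y|X=x):
  X=0: P(X=0) = 0.564, P(Y|X=0) = (151/282, 131/282) → H(Y|X=0) = 0.99637
  X=1: P(X=1) = 0.229, P(Y|X=1) = (54/229, 175/229) → H(Y|X=1) = 0.78800
  X=2: P(X=2) = 0.165, P(Y|X=2) = (0, 1) → H(Y|X=2) = 0.00000
  X=3: P(X=3) = 0.042, P(Y|X=3) = (4/21, 17/21) → H(Y|X=3) = 0.70247
H(Y|X) = 0.564·0.99637 + 0.229·0.78800 + 0.165·0.00000 + 0.042·0.70247 = 0.7719 bits

H(X,Y) = -Σ_{x,y} P(x,y) log₂ P(x,y). Per-cell terms -P(x,y)·log₂P(x,y):
  X=0: 0.52167, 0.50628
  X=1: 0.22739, 0.44005
  X=2: 0.00000, 0.42891
  X=3: 0.05573, 0.16586
  (cells with P = 0 contribute 0)
Sum of the 8 terms: H(X,Y) = 2.3459 bits

Chain rule check:
  H(X) + H(Y|X) = 1.5740 + 0.7719 = 2.3459 bits
  H(X,Y) = 2.3459 bits
✓ Chain rule verified.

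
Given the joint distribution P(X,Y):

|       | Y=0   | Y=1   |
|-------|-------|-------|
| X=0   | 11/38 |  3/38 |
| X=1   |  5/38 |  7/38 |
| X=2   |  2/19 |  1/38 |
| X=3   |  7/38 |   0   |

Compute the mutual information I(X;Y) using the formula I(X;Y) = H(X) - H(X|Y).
0.1875 bits

I(X;Y) = H(X) - H(X|Y)

Marginal of X (row sums):
  P(X=0) = 11/38 + 3/38 = 7/19
  P(X=1) = 5/38 + 7/38 = 6/19
  P(X=2) = 2/19 + 1/38 = 5/38
  P(X=3) = 7/38 + 0 = 7/38
H(X) = -[(7/19)·log₂(7/19) + (6/19)·log₂(6/19) + (5/38)·log₂(5/38) + (7/38)·log₂(7/38)]
  = 0.53073727 + 0.52514685 + 0.38499992 + 0.44957916 = 1.8904632 bits

Marginal of Y (column sums):
  P(Y=0) = 11/38 + 5/38 + 2/19 + 7/38 = 27/38
  P(Y=1) = 3/38 + 7/38 + 1/38 + 0 = 11/38
H(X|Y) = Σ_y P(y)·H(X|Y=y):
  Y=0: P(Y=0) = 27/38, P(X|Y=0) = (11/27, 5/27, 4/27, 7/27) → H(X|Y=0) = 1.89137370
  Y=1: P(Y=1) = 11/38, P(X|Y=1) = (3/11, 7/11, 1/11, 0) → H(X|Y=1) = 1.24067053
H(X|Y) = (27/38)·1.89137370 + (11/38)·1.24067053 = 1.7030123 bits

I(X;Y) = H(X) - H(X|Y) = 1.8904632 - 1.7030123 = 0.1875 bits

Cross-check via I(X;Y) = H(X) + H(Y) - H(X,Y): computing H(Y) from the column sums and H(X,Y) from the 8 cells in the same way gives H(Y) = 0.8680404 bits and H(X,Y) = 2.5710527 bits, so
I(X;Y) = 1.8904632 + 0.8680404 - 2.5710527 = 0.1875 bits ✓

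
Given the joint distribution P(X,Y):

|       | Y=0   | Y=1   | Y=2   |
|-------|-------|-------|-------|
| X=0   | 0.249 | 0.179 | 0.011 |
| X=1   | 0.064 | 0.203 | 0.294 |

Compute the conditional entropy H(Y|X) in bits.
1.2661 bits

H(Y|X) = H(X,Y) - H(X)

H(X,Y) = -Σ_{x,y} P(x,y) log₂ P(x,y). Per-cell terms -P(x,y)·log₂P(x,y):
  X=0: 0.4994, 0.4443, 0.0716
  X=1: 0.2538, 0.4670, 0.5192
Sum of the 6 terms: H(X,Y) = 2.2553 bits

Marginal of X (row sums):
  P(X=0) = 0.249 + 0.179 + 0.011 = 0.439
  P(X=1) = 0.064 + 0.203 + 0.294 = 0.561
H(X) = -[0.439·log₂(0.439) + 0.561·log₂(0.561)]
  = 0.5214 + 0.4678 = 0.9892 bits

H(Y|X) = H(X,Y) - H(X) = 2.2553 - 0.9892 = 1.2661 bits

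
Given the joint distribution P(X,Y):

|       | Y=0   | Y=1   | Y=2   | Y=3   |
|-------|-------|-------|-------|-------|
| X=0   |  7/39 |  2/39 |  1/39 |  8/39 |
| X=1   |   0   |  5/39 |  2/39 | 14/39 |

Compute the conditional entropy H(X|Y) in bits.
0.7590 bits

H(X|Y) = H(X,Y) - H(Y)

H(X,Y) = -Σ_{x,y} P(x,y) log₂ P(x,y). Per-cell terms -P(x,y)·log₂P(x,y):
  X=0: 0.44478, 0.21976, 0.13552, 0.46880
  X=1: 0.00000, 0.37993, 0.21976, 0.53058
  (cells with P = 0 contribute 0)
Sum of the 8 terms: H(X,Y) = 2.3991 bits

Marginal of Y (column sums):
  P(Y=0) = 7/39 + 0 = 7/39
  P(Y=1) = 2/39 + 5/39 = 7/39
  P(Y=2) = 1/39 + 2/39 = 1/13
  P(Y=3) = 8/39 + 14/39 = 22/39
H(Y) = -[(7/39)·log₂(7/39) + (7/39)·log₂(7/39) + (1/13)·log₂(1/13) + (22/39)·log₂(22/39)]
  = 0.44478 + 0.44478 + 0.28465 + 0.46593 = 1.6401 bits

H(X|Y) = H(X,Y) - H(Y) = 2.3991 - 1.6401 = 0.7590 bits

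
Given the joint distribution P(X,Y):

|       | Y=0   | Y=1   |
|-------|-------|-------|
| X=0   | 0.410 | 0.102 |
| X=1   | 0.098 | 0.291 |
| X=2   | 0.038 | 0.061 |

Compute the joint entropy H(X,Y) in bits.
2.1354 bits

H(X,Y) = -Σ_{x,y} P(x,y) log₂ P(x,y). Per-cell terms -P(x,y)·log₂P(x,y):
  X=0: 0.52738, 0.33592
  X=1: 0.32841, 0.51824
  X=2: 0.17928, 0.24614
Sum of the 6 terms: H(X,Y) = 2.1354 bits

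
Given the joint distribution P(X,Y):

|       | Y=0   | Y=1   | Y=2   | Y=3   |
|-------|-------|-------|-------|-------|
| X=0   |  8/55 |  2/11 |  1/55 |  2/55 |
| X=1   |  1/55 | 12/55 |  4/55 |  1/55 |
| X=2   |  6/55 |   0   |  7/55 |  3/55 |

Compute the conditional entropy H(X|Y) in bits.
1.1834 bits

H(X|Y) = H(X,Y) - H(Y)

H(X,Y) = -Σ_{x,y} P(x,y) log₂ P(x,y). Per-cell terms -P(x,y)·log₂P(x,y):
  X=0: 0.4046, 0.4472, 0.1051, 0.1739
  X=1: 0.1051, 0.4792, 0.2750, 0.1051
  X=2: 0.3487, 0.0000, 0.3785, 0.2289
  (cells with P = 0 contribute 0)
Sum of the 12 terms: H(X,Y) = 3.0513 bits

Marginal of Y (column sums):
  P(Y=0) = 8/55 + 1/55 + 6/55 = 3/11
  P(Y=1) = 2/11 + 12/55 + 0 = 2/5
  P(Y=2) = 1/55 + 4/55 + 7/55 = 12/55
  P(Y=3) = 2/55 + 1/55 + 3/55 = 6/55
H(Y) = -[(3/11)·log₂(3/11) + (2/5)·log₂(2/5) + (12/55)·log₂(12/55) + (6/55)·log₂(6/55)]
  = 0.5112 + 0.5288 + 0.4792 + 0.3487 = 1.8679 bits

H(X|Y) = H(X,Y) - H(Y) = 3.0513 - 1.8679 = 1.1834 bits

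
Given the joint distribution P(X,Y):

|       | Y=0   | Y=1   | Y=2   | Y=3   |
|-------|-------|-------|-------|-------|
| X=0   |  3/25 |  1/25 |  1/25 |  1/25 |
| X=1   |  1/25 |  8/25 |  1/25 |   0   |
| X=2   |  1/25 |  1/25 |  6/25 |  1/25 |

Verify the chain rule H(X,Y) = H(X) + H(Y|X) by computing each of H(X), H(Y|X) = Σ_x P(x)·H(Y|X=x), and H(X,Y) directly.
H(X) = 1.5535 bits, H(Y|X) = 1.3197 bits, H(X,Y) = 2.8733 bits

Marginal of X (row sums):
  P(X=0) = 3/25 + 1/25 + 1/25 + 1/25 = 6/25
  P(X=1) = 1/25 + 8/25 + 1/25 + 0 = 2/5
  P(X=2) = 1/25 + 1/25 + 6/25 + 1/25 = 9/25
H(X) = -[(6/25)·log₂(6/25) + (2/5)·log₂(2/5) + (9/25)·log₂(9/25)]
  = 0.494134 + 0.528771 + 0.530615 = 1.5535 bits

H(Y|X) = Σ_x P(x)·H(Y|X=x):
  X=0: P(X=0) = 6/25, P(Y|X=0) = (1/2, 1/6, 1/6, 1/6) → H(Y|X=0) = 1.792481
  X=1: P(X=1) = 2/5, P(Y|X=1) = (1/10, 4/5, 1/10, 0) → H(Y|X=1) = 0.921928
  X=2: P(X=2) = 9/25, P(Y|X=2) = (1/9, 1/9, 2/3, 1/9) → H(Y|X=2) = 1.446617
H(Y|X) = (6/25)·1.792481 + (2/5)·0.921928 + (9/25)·1.446617 = 1.3197 bits

H(X,Y) = -Σ_{x,y} P(x,y) log₂ P(x,y). Per-cell terms -P(x,y)·log₂P(x,y):
  X=0: 0.367067, 0.185754, 0.185754, 0.185754
  X=1: 0.185754, 0.526034, 0.185754, 0.000000
  X=2: 0.185754, 0.185754, 0.494134, 0.185754
  (cells with P = 0 contribute 0)
Sum of the 12 terms: H(X,Y) = 2.8733 bits

Chain rule check:
  H(X) + H(Y|X) = 1.5535 + 1.3197 = 2.8732 bits
  H(X,Y) = 2.8733 bits
✓ Chain rule verified (Δ = 0.0001 is 4-dp rounding noise: each of the three values was rounded independently).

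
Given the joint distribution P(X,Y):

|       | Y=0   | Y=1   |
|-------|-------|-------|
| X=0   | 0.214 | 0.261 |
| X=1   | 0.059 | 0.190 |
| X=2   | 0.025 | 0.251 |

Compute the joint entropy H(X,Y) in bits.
2.3115 bits

H(X,Y) = -Σ_{x,y} P(x,y) log₂ P(x,y). Per-cell terms -P(x,y)·log₂P(x,y):
  X=0: 0.4760, 0.5058
  X=1: 0.2409, 0.4552
  X=2: 0.1330, 0.5006
Sum of the 6 terms: H(X,Y) = 2.3115 bits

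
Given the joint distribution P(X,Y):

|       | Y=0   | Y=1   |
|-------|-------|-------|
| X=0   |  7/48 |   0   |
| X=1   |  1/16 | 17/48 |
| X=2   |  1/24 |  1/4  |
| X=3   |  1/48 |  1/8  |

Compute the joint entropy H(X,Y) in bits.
2.3678 bits

H(X,Y) = -Σ_{x,y} P(x,y) log₂ P(x,y). Per-cell terms -P(x,y)·log₂P(x,y):
  X=0: 0.40507, 0.00000
  X=1: 0.25000, 0.53036
  X=2: 0.19104, 0.50000
  X=3: 0.11635, 0.37500
  (cells with P = 0 contribute 0)
Sum of the 8 terms: H(X,Y) = 2.3678 bits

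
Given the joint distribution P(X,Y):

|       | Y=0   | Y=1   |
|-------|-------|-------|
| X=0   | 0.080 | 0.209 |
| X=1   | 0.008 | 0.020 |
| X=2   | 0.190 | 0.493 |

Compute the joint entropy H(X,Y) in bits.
1.8904 bits

H(X,Y) = -Σ_{x,y} P(x,y) log₂ P(x,y). Per-cell terms -P(x,y)·log₂P(x,y):
  X=0: 0.29151, 0.47201
  X=1: 0.05573, 0.11288
  X=2: 0.45523, 0.50303
Sum of the 6 terms: H(X,Y) = 1.8904 bits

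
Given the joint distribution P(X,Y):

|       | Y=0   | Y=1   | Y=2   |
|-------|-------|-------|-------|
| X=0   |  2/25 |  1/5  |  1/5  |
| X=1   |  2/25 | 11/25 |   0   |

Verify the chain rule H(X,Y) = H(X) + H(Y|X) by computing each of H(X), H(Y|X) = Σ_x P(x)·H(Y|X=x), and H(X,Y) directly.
H(X) = 0.9988 bits, H(Y|X) = 1.0341 bits, H(X,Y) = 2.0329 bits

Marginal of X (row sums):
  P(X=0) = 2/25 + 1/5 + 1/5 = 12/25
  P(X=1) = 2/25 + 11/25 + 0 = 13/25
H(X) = -[(12/25)·log₂(12/25) + (13/25)·log₂(13/25)]
  = 0.508269 + 0.490577 = 0.9988 bits

H(Y|X) = Σ_x P(x)·H(Y|X=x):
  X=0: P(X=0) = 12/25, P(Y|X=0) = (1/6, 5/12, 5/12) → H(Y|X=0) = 1.483356
  X=1: P(X=1) = 13/25, P(Y|X=1) = (2/13, 11/13, 0) → H(Y|X=1) = 0.619382
H(Y|X) = (12/25)·1.483356 + (13/25)·0.619382 = 1.0341 bits

H(X,Y) = -Σ_{x,y} P(x,y) log₂ P(x,y). Per-cell terms -P(x,y)·log₂P(x,y):
  X=0: 0.291508, 0.464386, 0.464386
  X=1: 0.291508, 0.521147, 0.000000
  (cells with P = 0 contribute 0)
Sum of the 6 terms: H(X,Y) = 2.0329 bits

Chain rule check:
  H(X) + H(Y|X) = 0.9988 + 1.0341 = 2.0329 bits
  H(X,Y) = 2.0329 bits
✓ Chain rule verified.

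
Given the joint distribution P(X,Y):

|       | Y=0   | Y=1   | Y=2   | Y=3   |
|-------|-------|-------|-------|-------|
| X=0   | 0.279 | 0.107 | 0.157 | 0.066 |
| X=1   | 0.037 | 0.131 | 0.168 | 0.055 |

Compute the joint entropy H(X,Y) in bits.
2.7596 bits

H(X,Y) = -Σ_{x,y} P(x,y) log₂ P(x,y). Per-cell terms -P(x,y)·log₂P(x,y):
  X=0: 0.51382, 0.34500, 0.41937, 0.25881
  X=1: 0.17598, 0.38414, 0.43234, 0.23014
Sum of the 8 terms: H(X,Y) = 2.7596 bits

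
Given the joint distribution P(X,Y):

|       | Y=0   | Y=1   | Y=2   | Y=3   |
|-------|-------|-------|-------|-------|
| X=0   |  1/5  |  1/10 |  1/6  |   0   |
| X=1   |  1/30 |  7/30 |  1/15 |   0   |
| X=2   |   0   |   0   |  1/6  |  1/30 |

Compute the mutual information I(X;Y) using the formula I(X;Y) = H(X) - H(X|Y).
0.4807 bits

I(X;Y) = H(X) - H(X|Y)

Marginal of X (row sums):
  P(X=0) = 1/5 + 1/10 + 1/6 + 0 = 7/15
  P(X=1) = 1/30 + 7/30 + 1/15 + 0 = 1/3
  P(X=2) = 0 + 0 + 1/6 + 1/30 = 1/5
H(X) = -[(7/15)·log₂(7/15) + (1/3)·log₂(1/3) + (1/5)·log₂(1/5)]
  = 0.513117 + 0.528321 + 0.464386 = 1.50582 bits

Marginal of Y (column sums):
  P(Y=0) = 1/5 + 1/30 + 0 = 7/30
  P(Y=1) = 1/10 + 7/30 + 0 = 1/3
  P(Y=2) = 1/6 + 1/15 + 1/6 = 2/5
  P(Y=3) = 0 + 0 + 1/30 = 1/30
H(X|Y) = Σ_y P(y)·H(X|Y=y):
  Y=0: P(Y=0) = 7/30, P(X|Y=0) = (6/7, 1/7, 0) → H(X|Y=0) = 0.591673
  Y=1: P(Y=1) = 1/3, P(X|Y=1) = (3/10, 7/10, 0) → H(X|Y=1) = 0.881291
  Y=2: P(Y=2) = 2/5, P(X|Y=2) = (5/12, 1/6, 5/12) → H(X|Y=2) = 1.483356
  Y=3: P(Y=3) = 1/30, P(X|Y=3) = (0, 0, 1) → H(X|Y=3) = 0.000000
H(X|Y) = (7/30)·0.591673 + (1/3)·0.881291 + (2/5)·1.483356 + (1/30)·0.000000 = 1.02516 bits

I(X;Y) = H(X) - H(X|Y) = 1.50582 - 1.02516 = 0.4807 bits

Cross-check via I(X;Y) = H(X) + H(Y) - H(X,Y): computing H(Y) from the column sums and H(X,Y) from the 12 cells in the same way gives H(Y) = 1.71055 bits and H(X,Y) = 2.73571 bits, so
I(X;Y) = 1.50582 + 1.71055 - 2.73571 = 0.4807 bits ✓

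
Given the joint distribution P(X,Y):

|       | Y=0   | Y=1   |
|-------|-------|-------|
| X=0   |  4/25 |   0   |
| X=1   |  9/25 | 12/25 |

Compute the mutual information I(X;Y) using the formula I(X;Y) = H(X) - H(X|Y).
0.1713 bits

I(X;Y) = H(X) - H(X|Y)

Marginal of X (row sums):
  P(X=0) = 4/25 + 0 = 4/25
  P(X=1) = 9/25 + 12/25 = 21/25
H(X) = -[(4/25)·log₂(4/25) + (21/25)·log₂(21/25)]
  = 0.423017 + 0.211293 = 0.634310 bits

Marginal of Y (column sums):
  P(Y=0) = 4/25 + 9/25 = 13/25
  P(Y=1) = 0 + 12/25 = 12/25
H(X|Y) = Σ_y P(y)·H(X|Y=y):
  Y=0: P(Y=0) = 13/25, P(X|Y=0) = (4/13, 9/13) → H(X|Y=0) = 0.890492
  Y=1: P(Y=1) = 12/25, P(X|Y=1) = (0, 1) → H(X|Y=1) = 0.000000
H(X|Y) = (13/25)·0.890492 + (12/25)·0.000000 = 0.463056 bits

I(X;Y) = H(X) - H(X|Y) = 0.634310 - 0.463056 = 0.1713 bits

Cross-check via I(X;Y) = H(X) + H(Y) - H(X,Y): computing H(Y) from the column sums and H(X,Y) from the 4 cells in the same way gives H(Y) = 0.998846 bits and H(X,Y) = 1.461901 bits, so
I(X;Y) = 0.634310 + 0.998846 - 1.461901 = 0.1713 bits ✓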